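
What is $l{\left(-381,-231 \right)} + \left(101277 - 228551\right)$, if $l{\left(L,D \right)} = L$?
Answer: $-127655$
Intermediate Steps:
$l{\left(-381,-231 \right)} + \left(101277 - 228551\right) = -381 + \left(101277 - 228551\right) = -381 - 127274 = -127655$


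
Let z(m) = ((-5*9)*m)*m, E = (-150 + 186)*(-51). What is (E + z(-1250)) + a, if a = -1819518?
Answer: -72133854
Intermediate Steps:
E = -1836 (E = 36*(-51) = -1836)
z(m) = -45*m² (z(m) = (-45*m)*m = -45*m²)
(E + z(-1250)) + a = (-1836 - 45*(-1250)²) - 1819518 = (-1836 - 45*1562500) - 1819518 = (-1836 - 70312500) - 1819518 = -70314336 - 1819518 = -72133854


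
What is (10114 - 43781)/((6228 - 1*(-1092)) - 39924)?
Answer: 33667/32604 ≈ 1.0326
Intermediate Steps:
(10114 - 43781)/((6228 - 1*(-1092)) - 39924) = -33667/((6228 + 1092) - 39924) = -33667/(7320 - 39924) = -33667/(-32604) = -33667*(-1/32604) = 33667/32604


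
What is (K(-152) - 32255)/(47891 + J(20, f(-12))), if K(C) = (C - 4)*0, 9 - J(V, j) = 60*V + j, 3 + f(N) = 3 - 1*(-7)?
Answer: -32255/46693 ≈ -0.69079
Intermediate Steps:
f(N) = 7 (f(N) = -3 + (3 - 1*(-7)) = -3 + (3 + 7) = -3 + 10 = 7)
J(V, j) = 9 - j - 60*V (J(V, j) = 9 - (60*V + j) = 9 - (j + 60*V) = 9 + (-j - 60*V) = 9 - j - 60*V)
K(C) = 0 (K(C) = (-4 + C)*0 = 0)
(K(-152) - 32255)/(47891 + J(20, f(-12))) = (0 - 32255)/(47891 + (9 - 1*7 - 60*20)) = -32255/(47891 + (9 - 7 - 1200)) = -32255/(47891 - 1198) = -32255/46693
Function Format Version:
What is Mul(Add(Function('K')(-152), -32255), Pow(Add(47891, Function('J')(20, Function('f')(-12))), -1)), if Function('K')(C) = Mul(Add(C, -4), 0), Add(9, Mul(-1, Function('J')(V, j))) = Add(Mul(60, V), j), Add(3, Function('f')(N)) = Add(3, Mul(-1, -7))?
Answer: Rational(-32255, 46693) ≈ -0.69079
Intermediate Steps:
Function('f')(N) = 7 (Function('f')(N) = Add(-3, Add(3, Mul(-1, -7))) = Add(-3, Add(3, 7)) = Add(-3, 10) = 7)
Function('J')(V, j) = Add(9, Mul(-1, j), Mul(-60, V)) (Function('J')(V, j) = Add(9, Mul(-1, Add(Mul(60, V), j))) = Add(9, Mul(-1, Add(j, Mul(60, V)))) = Add(9, Add(Mul(-1, j), Mul(-60, V))) = Add(9, Mul(-1, j), Mul(-60, V)))
Function('K')(C) = 0 (Function('K')(C) = Mul(Add(-4, C), 0) = 0)
Mul(Add(Function('K')(-152), -32255), Pow(Add(47891, Function('J')(20, Function('f')(-12))), -1)) = Mul(Add(0, -32255), Pow(Add(47891, Add(9, Mul(-1, 7), Mul(-60, 20))), -1)) = Mul(-32255, Pow(Add(47891, Add(9, -7, -1200)), -1)) = Mul(-32255, Pow(Add(47891, -1198), -1)) = Mul(-32255, Pow(46693, -1)) = Mul(-32255, Rational(1, 46693)) = Rational(-32255, 46693)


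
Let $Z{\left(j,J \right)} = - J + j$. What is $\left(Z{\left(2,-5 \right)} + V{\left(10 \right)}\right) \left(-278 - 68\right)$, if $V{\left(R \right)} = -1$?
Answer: $-2076$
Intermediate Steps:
$Z{\left(j,J \right)} = j - J$
$\left(Z{\left(2,-5 \right)} + V{\left(10 \right)}\right) \left(-278 - 68\right) = \left(\left(2 - -5\right) - 1\right) \left(-278 - 68\right) = \left(\left(2 + 5\right) - 1\right) \left(-346\right) = \left(7 - 1\right) \left(-346\right) = 6 \left(-346\right) = -2076$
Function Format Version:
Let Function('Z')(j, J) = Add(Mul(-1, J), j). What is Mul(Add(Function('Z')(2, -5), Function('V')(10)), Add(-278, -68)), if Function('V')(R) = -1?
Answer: -2076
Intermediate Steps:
Function('Z')(j, J) = Add(j, Mul(-1, J))
Mul(Add(Function('Z')(2, -5), Function('V')(10)), Add(-278, -68)) = Mul(Add(Add(2, Mul(-1, -5)), -1), Add(-278, -68)) = Mul(Add(Add(2, 5), -1), -346) = Mul(Add(7, -1), -346) = Mul(6, -346) = -2076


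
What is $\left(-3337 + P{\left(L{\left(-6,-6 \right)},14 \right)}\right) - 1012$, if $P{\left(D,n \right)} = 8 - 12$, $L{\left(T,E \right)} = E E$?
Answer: $-4353$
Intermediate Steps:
$L{\left(T,E \right)} = E^{2}$
$P{\left(D,n \right)} = -4$
$\left(-3337 + P{\left(L{\left(-6,-6 \right)},14 \right)}\right) - 1012 = \left(-3337 - 4\right) - 1012 = -3341 - 1012 = -4353$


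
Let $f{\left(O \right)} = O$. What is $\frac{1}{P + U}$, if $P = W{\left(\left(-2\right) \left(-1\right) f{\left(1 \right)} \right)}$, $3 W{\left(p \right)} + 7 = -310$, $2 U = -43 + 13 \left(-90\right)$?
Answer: $- \frac{6}{4273} \approx -0.0014042$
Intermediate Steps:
$U = - \frac{1213}{2}$ ($U = \frac{-43 + 13 \left(-90\right)}{2} = \frac{-43 - 1170}{2} = \frac{1}{2} \left(-1213\right) = - \frac{1213}{2} \approx -606.5$)
$W{\left(p \right)} = - \frac{317}{3}$ ($W{\left(p \right)} = - \frac{7}{3} + \frac{1}{3} \left(-310\right) = - \frac{7}{3} - \frac{310}{3} = - \frac{317}{3}$)
$P = - \frac{317}{3} \approx -105.67$
$\frac{1}{P + U} = \frac{1}{- \frac{317}{3} - \frac{1213}{2}} = \frac{1}{- \frac{4273}{6}} = - \frac{6}{4273}$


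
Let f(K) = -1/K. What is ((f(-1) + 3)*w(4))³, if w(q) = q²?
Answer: 262144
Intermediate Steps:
((f(-1) + 3)*w(4))³ = ((-1/(-1) + 3)*4²)³ = ((-1*(-1) + 3)*16)³ = ((1 + 3)*16)³ = (4*16)³ = 64³ = 262144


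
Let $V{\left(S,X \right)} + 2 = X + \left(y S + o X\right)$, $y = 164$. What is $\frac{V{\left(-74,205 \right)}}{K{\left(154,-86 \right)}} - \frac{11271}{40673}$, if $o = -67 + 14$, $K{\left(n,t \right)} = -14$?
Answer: $\frac{463552630}{284711} \approx 1628.2$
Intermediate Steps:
$o = -53$
$V{\left(S,X \right)} = -2 - 52 X + 164 S$ ($V{\left(S,X \right)} = -2 + \left(X + \left(164 S - 53 X\right)\right) = -2 + \left(X + \left(- 53 X + 164 S\right)\right) = -2 + \left(- 52 X + 164 S\right) = -2 - 52 X + 164 S$)
$\frac{V{\left(-74,205 \right)}}{K{\left(154,-86 \right)}} - \frac{11271}{40673} = \frac{-2 - 10660 + 164 \left(-74\right)}{-14} - \frac{11271}{40673} = \left(-2 - 10660 - 12136\right) \left(- \frac{1}{14}\right) - \frac{11271}{40673} = \left(-22798\right) \left(- \frac{1}{14}\right) - \frac{11271}{40673} = \frac{11399}{7} - \frac{11271}{40673} = \frac{463552630}{284711}$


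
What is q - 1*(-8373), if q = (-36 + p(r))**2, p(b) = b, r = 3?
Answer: 9462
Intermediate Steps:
q = 1089 (q = (-36 + 3)**2 = (-33)**2 = 1089)
q - 1*(-8373) = 1089 - 1*(-8373) = 1089 + 8373 = 9462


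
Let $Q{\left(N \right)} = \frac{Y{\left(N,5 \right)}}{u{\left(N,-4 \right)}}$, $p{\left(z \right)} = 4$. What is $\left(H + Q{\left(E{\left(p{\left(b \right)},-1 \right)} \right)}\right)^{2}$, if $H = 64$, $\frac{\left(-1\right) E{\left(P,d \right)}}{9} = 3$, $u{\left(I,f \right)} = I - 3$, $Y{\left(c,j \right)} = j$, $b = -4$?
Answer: $\frac{146689}{36} \approx 4074.7$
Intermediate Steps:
$u{\left(I,f \right)} = -3 + I$ ($u{\left(I,f \right)} = I - 3 = -3 + I$)
$E{\left(P,d \right)} = -27$ ($E{\left(P,d \right)} = \left(-9\right) 3 = -27$)
$Q{\left(N \right)} = \frac{5}{-3 + N}$
$\left(H + Q{\left(E{\left(p{\left(b \right)},-1 \right)} \right)}\right)^{2} = \left(64 + \frac{5}{-3 - 27}\right)^{2} = \left(64 + \frac{5}{-30}\right)^{2} = \left(64 + 5 \left(- \frac{1}{30}\right)\right)^{2} = \left(64 - \frac{1}{6}\right)^{2} = \left(\frac{383}{6}\right)^{2} = \frac{146689}{36}$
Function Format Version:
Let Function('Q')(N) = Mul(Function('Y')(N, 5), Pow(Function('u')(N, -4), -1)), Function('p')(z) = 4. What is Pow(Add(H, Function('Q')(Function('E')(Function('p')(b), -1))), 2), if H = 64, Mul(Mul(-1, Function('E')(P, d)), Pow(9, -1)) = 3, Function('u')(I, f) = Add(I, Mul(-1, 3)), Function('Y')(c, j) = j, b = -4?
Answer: Rational(146689, 36) ≈ 4074.7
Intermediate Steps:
Function('u')(I, f) = Add(-3, I) (Function('u')(I, f) = Add(I, -3) = Add(-3, I))
Function('E')(P, d) = -27 (Function('E')(P, d) = Mul(-9, 3) = -27)
Function('Q')(N) = Mul(5, Pow(Add(-3, N), -1))
Pow(Add(H, Function('Q')(Function('E')(Function('p')(b), -1))), 2) = Pow(Add(64, Mul(5, Pow(Add(-3, -27), -1))), 2) = Pow(Add(64, Mul(5, Pow(-30, -1))), 2) = Pow(Add(64, Mul(5, Rational(-1, 30))), 2) = Pow(Add(64, Rational(-1, 6)), 2) = Pow(Rational(383, 6), 2) = Rational(146689, 36)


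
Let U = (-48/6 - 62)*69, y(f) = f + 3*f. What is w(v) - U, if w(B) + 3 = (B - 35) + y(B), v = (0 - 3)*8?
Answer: 4672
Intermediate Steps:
v = -24 (v = -3*8 = -24)
y(f) = 4*f
w(B) = -38 + 5*B (w(B) = -3 + ((B - 35) + 4*B) = -3 + ((-35 + B) + 4*B) = -3 + (-35 + 5*B) = -38 + 5*B)
U = -4830 (U = (-48*⅙ - 62)*69 = (-8 - 62)*69 = -70*69 = -4830)
w(v) - U = (-38 + 5*(-24)) - 1*(-4830) = (-38 - 120) + 4830 = -158 + 4830 = 4672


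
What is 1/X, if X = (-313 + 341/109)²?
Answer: 11881/1140818176 ≈ 1.0414e-5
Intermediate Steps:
X = 1140818176/11881 (X = (-313 + 341*(1/109))² = (-313 + 341/109)² = (-33776/109)² = 1140818176/11881 ≈ 96020.)
1/X = 1/(1140818176/11881) = 11881/1140818176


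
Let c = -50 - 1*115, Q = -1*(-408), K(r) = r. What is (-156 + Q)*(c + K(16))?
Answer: -37548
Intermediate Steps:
Q = 408
c = -165 (c = -50 - 115 = -165)
(-156 + Q)*(c + K(16)) = (-156 + 408)*(-165 + 16) = 252*(-149) = -37548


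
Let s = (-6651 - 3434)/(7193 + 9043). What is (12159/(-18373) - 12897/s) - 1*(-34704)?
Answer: 10277467755921/185291705 ≈ 55466.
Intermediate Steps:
s = -10085/16236 ≈ -0.62115
(12159/(-18373) - 12897/s) - 1*(-34704) = (12159/(-18373) - 12897/(-10085/16236)) - 1*(-34704) = (12159*(-1/18373) - 12897*(-16236/10085)) + 34704 = (-12159/18373 + 209395692/10085) + 34704 = 3847104425601/185291705 + 34704 = 10277467755921/185291705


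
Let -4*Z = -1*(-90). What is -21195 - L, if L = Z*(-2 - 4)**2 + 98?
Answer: -20483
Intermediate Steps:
Z = -45/2 (Z = -(-1)*(-90)/4 = -1/4*90 = -45/2 ≈ -22.500)
L = -712 (L = -45*(-2 - 4)**2/2 + 98 = -45/2*(-6)**2 + 98 = -45/2*36 + 98 = -810 + 98 = -712)
-21195 - L = -21195 - 1*(-712) = -21195 + 712 = -20483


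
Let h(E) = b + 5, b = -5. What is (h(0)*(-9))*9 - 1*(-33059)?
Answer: 33059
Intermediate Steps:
h(E) = 0 (h(E) = -5 + 5 = 0)
(h(0)*(-9))*9 - 1*(-33059) = (0*(-9))*9 - 1*(-33059) = 0*9 + 33059 = 0 + 33059 = 33059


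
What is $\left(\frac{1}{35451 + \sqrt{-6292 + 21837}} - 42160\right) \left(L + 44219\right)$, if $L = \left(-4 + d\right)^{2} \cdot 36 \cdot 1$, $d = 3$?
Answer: $- \frac{2344847243983640795}{1256757856} - \frac{44255 \sqrt{15545}}{1256757856} \approx -1.8658 \cdot 10^{9}$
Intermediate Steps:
$L = 36$ ($L = \left(-4 + 3\right)^{2} \cdot 36 \cdot 1 = \left(-1\right)^{2} \cdot 36 \cdot 1 = 1 \cdot 36 \cdot 1 = 36 \cdot 1 = 36$)
$\left(\frac{1}{35451 + \sqrt{-6292 + 21837}} - 42160\right) \left(L + 44219\right) = \left(\frac{1}{35451 + \sqrt{-6292 + 21837}} - 42160\right) \left(36 + 44219\right) = \left(\frac{1}{35451 + \sqrt{15545}} - 42160\right) 44255 = \left(-42160 + \frac{1}{35451 + \sqrt{15545}}\right) 44255 = -1865790800 + \frac{44255}{35451 + \sqrt{15545}}$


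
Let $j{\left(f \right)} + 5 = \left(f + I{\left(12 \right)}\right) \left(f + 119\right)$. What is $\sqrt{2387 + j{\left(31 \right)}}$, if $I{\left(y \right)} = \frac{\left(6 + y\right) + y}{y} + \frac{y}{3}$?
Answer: $\sqrt{8007} \approx 89.482$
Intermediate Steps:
$I{\left(y \right)} = \frac{y}{3} + \frac{6 + 2 y}{y}$ ($I{\left(y \right)} = \frac{6 + 2 y}{y} + y \frac{1}{3} = \frac{6 + 2 y}{y} + \frac{y}{3} = \frac{y}{3} + \frac{6 + 2 y}{y}$)
$j{\left(f \right)} = -5 + \left(119 + f\right) \left(\frac{13}{2} + f\right)$ ($j{\left(f \right)} = -5 + \left(f + \left(2 + \frac{6}{12} + \frac{1}{3} \cdot 12\right)\right) \left(f + 119\right) = -5 + \left(f + \left(2 + 6 \cdot \frac{1}{12} + 4\right)\right) \left(119 + f\right) = -5 + \left(f + \left(2 + \frac{1}{2} + 4\right)\right) \left(119 + f\right) = -5 + \left(f + \frac{13}{2}\right) \left(119 + f\right) = -5 + \left(\frac{13}{2} + f\right) \left(119 + f\right) = -5 + \left(119 + f\right) \left(\frac{13}{2} + f\right)$)
$\sqrt{2387 + j{\left(31 \right)}} = \sqrt{2387 + \left(\frac{1537}{2} + 31^{2} + \frac{251}{2} \cdot 31\right)} = \sqrt{2387 + \left(\frac{1537}{2} + 961 + \frac{7781}{2}\right)} = \sqrt{2387 + 5620} = \sqrt{8007}$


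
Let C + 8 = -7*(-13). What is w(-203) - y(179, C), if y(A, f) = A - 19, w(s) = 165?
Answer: 5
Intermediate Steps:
C = 83 (C = -8 - 7*(-13) = -8 + 91 = 83)
y(A, f) = -19 + A
w(-203) - y(179, C) = 165 - (-19 + 179) = 165 - 1*160 = 165 - 160 = 5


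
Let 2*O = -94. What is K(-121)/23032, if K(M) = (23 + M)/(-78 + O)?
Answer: 49/1439500 ≈ 3.4040e-5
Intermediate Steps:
O = -47 (O = (1/2)*(-94) = -47)
K(M) = -23/125 - M/125 (K(M) = (23 + M)/(-78 - 47) = (23 + M)/(-125) = (23 + M)*(-1/125) = -23/125 - M/125)
K(-121)/23032 = (-23/125 - 1/125*(-121))/23032 = (-23/125 + 121/125)*(1/23032) = (98/125)*(1/23032) = 49/1439500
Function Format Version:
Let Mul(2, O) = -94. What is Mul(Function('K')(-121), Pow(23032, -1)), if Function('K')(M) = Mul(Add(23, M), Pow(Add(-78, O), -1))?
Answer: Rational(49, 1439500) ≈ 3.4040e-5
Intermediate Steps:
O = -47 (O = Mul(Rational(1, 2), -94) = -47)
Function('K')(M) = Add(Rational(-23, 125), Mul(Rational(-1, 125), M)) (Function('K')(M) = Mul(Add(23, M), Pow(Add(-78, -47), -1)) = Mul(Add(23, M), Pow(-125, -1)) = Mul(Add(23, M), Rational(-1, 125)) = Add(Rational(-23, 125), Mul(Rational(-1, 125), M)))
Mul(Function('K')(-121), Pow(23032, -1)) = Mul(Add(Rational(-23, 125), Mul(Rational(-1, 125), -121)), Pow(23032, -1)) = Mul(Add(Rational(-23, 125), Rational(121, 125)), Rational(1, 23032)) = Mul(Rational(98, 125), Rational(1, 23032)) = Rational(49, 1439500)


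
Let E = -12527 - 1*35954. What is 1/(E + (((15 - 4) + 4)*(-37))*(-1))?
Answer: -1/47926 ≈ -2.0865e-5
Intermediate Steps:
E = -48481 (E = -12527 - 35954 = -48481)
1/(E + (((15 - 4) + 4)*(-37))*(-1)) = 1/(-48481 + (((15 - 4) + 4)*(-37))*(-1)) = 1/(-48481 + ((11 + 4)*(-37))*(-1)) = 1/(-48481 + (15*(-37))*(-1)) = 1/(-48481 - 555*(-1)) = 1/(-48481 + 555) = 1/(-47926) = -1/47926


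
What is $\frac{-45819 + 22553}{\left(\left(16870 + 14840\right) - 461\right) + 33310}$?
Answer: $- \frac{23266}{64559} \approx -0.36038$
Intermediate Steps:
$\frac{-45819 + 22553}{\left(\left(16870 + 14840\right) - 461\right) + 33310} = - \frac{23266}{\left(31710 - 461\right) + 33310} = - \frac{23266}{31249 + 33310} = - \frac{23266}{64559}$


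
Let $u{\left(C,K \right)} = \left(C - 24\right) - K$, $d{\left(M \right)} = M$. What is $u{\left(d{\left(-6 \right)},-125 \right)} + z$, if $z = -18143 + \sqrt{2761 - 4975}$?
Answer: $-18048 + 3 i \sqrt{246} \approx -18048.0 + 47.053 i$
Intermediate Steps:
$z = -18143 + 3 i \sqrt{246}$ ($z = -18143 + \sqrt{-2214} = -18143 + 3 i \sqrt{246} \approx -18143.0 + 47.053 i$)
$u{\left(C,K \right)} = -24 + C - K$ ($u{\left(C,K \right)} = \left(-24 + C\right) - K = -24 + C - K$)
$u{\left(d{\left(-6 \right)},-125 \right)} + z = \left(-24 - 6 - -125\right) - \left(18143 - 3 i \sqrt{246}\right) = \left(-24 - 6 + 125\right) - \left(18143 - 3 i \sqrt{246}\right) = 95 - \left(18143 - 3 i \sqrt{246}\right) = -18048 + 3 i \sqrt{246}$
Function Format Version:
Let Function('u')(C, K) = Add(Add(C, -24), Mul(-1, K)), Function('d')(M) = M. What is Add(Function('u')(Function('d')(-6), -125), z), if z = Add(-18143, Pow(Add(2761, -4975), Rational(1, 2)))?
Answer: Add(-18048, Mul(3, I, Pow(246, Rational(1, 2)))) ≈ Add(-18048., Mul(47.053, I))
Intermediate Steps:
z = Add(-18143, Mul(3, I, Pow(246, Rational(1, 2)))) (z = Add(-18143, Pow(-2214, Rational(1, 2))) = Add(-18143, Mul(3, I, Pow(246, Rational(1, 2)))) ≈ Add(-18143., Mul(47.053, I)))
Function('u')(C, K) = Add(-24, C, Mul(-1, K)) (Function('u')(C, K) = Add(Add(-24, C), Mul(-1, K)) = Add(-24, C, Mul(-1, K)))
Add(Function('u')(Function('d')(-6), -125), z) = Add(Add(-24, -6, Mul(-1, -125)), Add(-18143, Mul(3, I, Pow(246, Rational(1, 2))))) = Add(Add(-24, -6, 125), Add(-18143, Mul(3, I, Pow(246, Rational(1, 2))))) = Add(95, Add(-18143, Mul(3, I, Pow(246, Rational(1, 2))))) = Add(-18048, Mul(3, I, Pow(246, Rational(1, 2))))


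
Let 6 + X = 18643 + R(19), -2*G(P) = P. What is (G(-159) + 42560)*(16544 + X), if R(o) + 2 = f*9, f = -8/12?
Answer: 2999518267/2 ≈ 1.4998e+9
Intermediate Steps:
f = -⅔ (f = -8*1/12 = -⅔ ≈ -0.66667)
G(P) = -P/2
R(o) = -8 (R(o) = -2 - ⅔*9 = -2 - 6 = -8)
X = 18629 (X = -6 + (18643 - 8) = -6 + 18635 = 18629)
(G(-159) + 42560)*(16544 + X) = (-½*(-159) + 42560)*(16544 + 18629) = (159/2 + 42560)*35173 = (85279/2)*35173 = 2999518267/2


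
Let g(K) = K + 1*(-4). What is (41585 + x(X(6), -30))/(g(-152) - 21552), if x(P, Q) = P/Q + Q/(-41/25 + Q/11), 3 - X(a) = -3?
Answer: -13875443/7242030 ≈ -1.9160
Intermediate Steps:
X(a) = 6 (X(a) = 3 - 1*(-3) = 3 + 3 = 6)
g(K) = -4 + K (g(K) = K - 4 = -4 + K)
x(P, Q) = P/Q + Q/(-41/25 + Q/11) (x(P, Q) = P/Q + Q/(-41*1/25 + Q*(1/11)) = P/Q + Q/(-41/25 + Q/11))
(41585 + x(X(6), -30))/(g(-152) - 21552) = (41585 + (-451*6 + 275*(-30)**2 + 25*6*(-30))/((-30)*(-451 + 25*(-30))))/((-4 - 152) - 21552) = (41585 - (-2706 + 275*900 - 4500)/(30*(-451 - 750)))/(-156 - 21552) = (41585 - 1/30*(-2706 + 247500 - 4500)/(-1201))/(-21708) = (41585 - 1/30*(-1/1201)*240294)*(-1/21708) = (41585 + 40049/6005)*(-1/21708) = (249757974/6005)*(-1/21708) = -13875443/7242030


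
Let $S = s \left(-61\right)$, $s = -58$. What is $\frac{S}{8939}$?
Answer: $\frac{3538}{8939} \approx 0.39579$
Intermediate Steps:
$S = 3538$ ($S = \left(-58\right) \left(-61\right) = 3538$)
$\frac{S}{8939} = \frac{3538}{8939}$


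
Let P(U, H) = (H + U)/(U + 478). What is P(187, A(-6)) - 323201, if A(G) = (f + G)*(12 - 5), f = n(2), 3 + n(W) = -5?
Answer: -214928576/665 ≈ -3.2320e+5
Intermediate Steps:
n(W) = -8 (n(W) = -3 - 5 = -8)
f = -8
A(G) = -56 + 7*G (A(G) = (-8 + G)*(12 - 5) = (-8 + G)*7 = -56 + 7*G)
P(U, H) = (H + U)/(478 + U)
P(187, A(-6)) - 323201 = ((-56 + 7*(-6)) + 187)/(478 + 187) - 323201 = ((-56 - 42) + 187)/665 - 323201 = (-98 + 187)/665 - 323201 = (1/665)*89 - 323201 = 89/665 - 323201 = -214928576/665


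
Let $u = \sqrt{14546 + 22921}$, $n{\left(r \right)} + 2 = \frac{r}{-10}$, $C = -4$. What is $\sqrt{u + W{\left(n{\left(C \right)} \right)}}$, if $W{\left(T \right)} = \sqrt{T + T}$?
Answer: $\frac{\sqrt{75 \sqrt{4163} + 20 i \sqrt{5}}}{5} \approx 13.913 + 0.064288 i$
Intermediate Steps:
$n{\left(r \right)} = -2 - \frac{r}{10}$ ($n{\left(r \right)} = -2 + \frac{r}{-10} = -2 + r \left(- \frac{1}{10}\right) = -2 - \frac{r}{10}$)
$u = 3 \sqrt{4163}$ ($u = \sqrt{37467} = 3 \sqrt{4163} \approx 193.56$)
$W{\left(T \right)} = \sqrt{2} \sqrt{T}$ ($W{\left(T \right)} = \sqrt{2 T} = \sqrt{2} \sqrt{T}$)
$\sqrt{u + W{\left(n{\left(C \right)} \right)}} = \sqrt{3 \sqrt{4163} + \sqrt{2} \sqrt{-2 - - \frac{2}{5}}} = \sqrt{3 \sqrt{4163} + \sqrt{2} \sqrt{-2 + \frac{2}{5}}} = \sqrt{3 \sqrt{4163} + \sqrt{2} \sqrt{- \frac{8}{5}}} = \sqrt{3 \sqrt{4163} + \sqrt{2} \frac{2 i \sqrt{10}}{5}} = \sqrt{3 \sqrt{4163} + \frac{4 i \sqrt{5}}{5}}$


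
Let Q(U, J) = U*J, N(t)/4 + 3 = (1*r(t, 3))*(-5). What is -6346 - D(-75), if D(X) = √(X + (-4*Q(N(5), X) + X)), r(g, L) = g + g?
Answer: -6346 - 25*I*√102 ≈ -6346.0 - 252.49*I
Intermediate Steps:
r(g, L) = 2*g
N(t) = -12 - 40*t (N(t) = -12 + 4*((1*(2*t))*(-5)) = -12 + 4*((2*t)*(-5)) = -12 + 4*(-10*t) = -12 - 40*t)
Q(U, J) = J*U
D(X) = 5*√34*√X (D(X) = √(X + (-4*X*(-12 - 40*5) + X)) = √(X + (-4*X*(-12 - 200) + X)) = √(X + (-4*X*(-212) + X)) = √(X + (-(-848)*X + X)) = √(X + (848*X + X)) = √(X + 849*X) = √(850*X) = 5*√34*√X)
-6346 - D(-75) = -6346 - 5*√34*√(-75) = -6346 - 5*√34*5*I*√3 = -6346 - 25*I*√102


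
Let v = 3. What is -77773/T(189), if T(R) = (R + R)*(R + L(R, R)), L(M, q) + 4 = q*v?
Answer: -77773/284256 ≈ -0.27360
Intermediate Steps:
L(M, q) = -4 + 3*q (L(M, q) = -4 + q*3 = -4 + 3*q)
T(R) = 2*R*(-4 + 4*R) (T(R) = (R + R)*(R + (-4 + 3*R)) = (2*R)*(-4 + 4*R) = 2*R*(-4 + 4*R))
-77773/T(189) = -77773*1/(1512*(-1 + 189)) = -77773/(8*189*188) = -77773/284256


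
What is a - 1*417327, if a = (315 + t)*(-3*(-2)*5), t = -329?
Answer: -417747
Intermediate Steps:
a = -420 (a = (315 - 329)*(-3*(-2)*5) = -84*5 = -14*30 = -420)
a - 1*417327 = -420 - 1*417327 = -420 - 417327 = -417747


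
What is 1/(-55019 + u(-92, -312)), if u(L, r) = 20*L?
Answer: -1/56859 ≈ -1.7587e-5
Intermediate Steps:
1/(-55019 + u(-92, -312)) = 1/(-55019 + 20*(-92)) = 1/(-55019 - 1840) = 1/(-56859) = -1/56859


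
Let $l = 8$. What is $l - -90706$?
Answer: $90714$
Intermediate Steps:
$l - -90706 = 8 - -90706 = 8 + 90706 = 90714$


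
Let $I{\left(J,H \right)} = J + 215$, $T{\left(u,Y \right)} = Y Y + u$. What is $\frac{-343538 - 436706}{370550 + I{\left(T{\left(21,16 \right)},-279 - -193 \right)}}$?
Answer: $- \frac{390122}{185521} \approx -2.1028$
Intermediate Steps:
$T{\left(u,Y \right)} = u + Y^{2}$ ($T{\left(u,Y \right)} = Y^{2} + u = u + Y^{2}$)
$I{\left(J,H \right)} = 215 + J$
$\frac{-343538 - 436706}{370550 + I{\left(T{\left(21,16 \right)},-279 - -193 \right)}} = \frac{-343538 - 436706}{370550 + \left(215 + \left(21 + 16^{2}\right)\right)} = - \frac{780244}{370550 + \left(215 + \left(21 + 256\right)\right)} = - \frac{780244}{370550 + \left(215 + 277\right)} = - \frac{780244}{370550 + 492} = - \frac{780244}{371042} = \left(-780244\right) \frac{1}{371042} = - \frac{390122}{185521}$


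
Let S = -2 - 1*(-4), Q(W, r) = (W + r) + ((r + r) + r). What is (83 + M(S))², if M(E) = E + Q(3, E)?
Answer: 9216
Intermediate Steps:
Q(W, r) = W + 4*r (Q(W, r) = (W + r) + (2*r + r) = (W + r) + 3*r = W + 4*r)
S = 2 (S = -2 + 4 = 2)
M(E) = 3 + 5*E (M(E) = E + (3 + 4*E) = 3 + 5*E)
(83 + M(S))² = (83 + (3 + 5*2))² = (83 + (3 + 10))² = (83 + 13)² = 96² = 9216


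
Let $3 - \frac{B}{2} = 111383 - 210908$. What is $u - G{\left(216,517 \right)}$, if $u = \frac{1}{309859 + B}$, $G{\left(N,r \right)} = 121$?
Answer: $- \frac{61578714}{508915} \approx -121.0$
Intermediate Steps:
$B = 199056$ ($B = 6 - 2 \left(111383 - 210908\right) = 6 - -199050 = 6 + 199050 = 199056$)
$u = \frac{1}{508915}$ ($u = \frac{1}{309859 + 199056} = \frac{1}{508915} \approx 1.965 \cdot 10^{-6}$)
$u - G{\left(216,517 \right)} = \frac{1}{508915} - 121 = - \frac{61578714}{508915}$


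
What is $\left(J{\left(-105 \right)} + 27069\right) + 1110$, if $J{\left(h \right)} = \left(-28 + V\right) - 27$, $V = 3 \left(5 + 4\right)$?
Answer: $28151$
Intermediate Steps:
$V = 27$ ($V = 3 \cdot 9 = 27$)
$J{\left(h \right)} = -28$ ($J{\left(h \right)} = \left(-28 + 27\right) - 27 = -1 - 27 = -28$)
$\left(J{\left(-105 \right)} + 27069\right) + 1110 = \left(-28 + 27069\right) + 1110 = 27041 + 1110 = 28151$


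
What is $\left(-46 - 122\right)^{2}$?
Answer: $28224$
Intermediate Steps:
$\left(-46 - 122\right)^{2} = \left(-168\right)^{2} = 28224$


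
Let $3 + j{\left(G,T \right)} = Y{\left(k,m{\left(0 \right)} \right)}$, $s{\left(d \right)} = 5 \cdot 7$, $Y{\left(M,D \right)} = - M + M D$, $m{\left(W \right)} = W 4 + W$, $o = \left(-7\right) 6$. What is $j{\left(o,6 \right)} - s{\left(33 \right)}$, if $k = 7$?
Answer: $-45$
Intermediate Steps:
$o = -42$
$m{\left(W \right)} = 5 W$ ($m{\left(W \right)} = 4 W + W = 5 W$)
$Y{\left(M,D \right)} = - M + D M$
$s{\left(d \right)} = 35$
$j{\left(G,T \right)} = -10$ ($j{\left(G,T \right)} = -3 + 7 \left(-1 + 5 \cdot 0\right) = -3 + 7 \left(-1 + 0\right) = -3 + 7 \left(-1\right) = -3 - 7 = -10$)
$j{\left(o,6 \right)} - s{\left(33 \right)} = -10 - 35 = -45$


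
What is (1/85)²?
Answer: 1/7225 ≈ 0.00013841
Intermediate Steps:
(1/85)² = 1/7225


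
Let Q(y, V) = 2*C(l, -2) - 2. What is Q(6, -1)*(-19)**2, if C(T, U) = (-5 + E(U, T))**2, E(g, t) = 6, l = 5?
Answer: 0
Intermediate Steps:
C(T, U) = 1 (C(T, U) = (-5 + 6)**2 = 1**2 = 1)
Q(y, V) = 0 (Q(y, V) = 2*1 - 2 = 2 - 2 = 0)
Q(6, -1)*(-19)**2 = 0*(-19)**2 = 0*361 = 0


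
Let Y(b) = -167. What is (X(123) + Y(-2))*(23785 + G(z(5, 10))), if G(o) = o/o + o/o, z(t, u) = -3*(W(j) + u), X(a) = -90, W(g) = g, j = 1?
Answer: -6113259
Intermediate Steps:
z(t, u) = -3 - 3*u (z(t, u) = -3*(1 + u) = -3 - 3*u)
G(o) = 2 (G(o) = 1 + 1 = 2)
(X(123) + Y(-2))*(23785 + G(z(5, 10))) = (-90 - 167)*(23785 + 2) = -257*23787 = -6113259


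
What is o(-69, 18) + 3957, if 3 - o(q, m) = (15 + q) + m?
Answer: 3996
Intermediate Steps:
o(q, m) = -12 - m - q (o(q, m) = 3 - ((15 + q) + m) = 3 - (15 + m + q) = 3 + (-15 - m - q) = -12 - m - q)
o(-69, 18) + 3957 = (-12 - 1*18 - 1*(-69)) + 3957 = (-12 - 18 + 69) + 3957 = 39 + 3957 = 3996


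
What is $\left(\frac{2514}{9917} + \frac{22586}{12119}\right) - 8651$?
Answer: $- \frac{1039458395545}{120184123} \approx -8648.9$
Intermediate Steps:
$\left(\frac{2514}{9917} + \frac{22586}{12119}\right) - 8651 = \frac{254452528}{120184123} - 8651 = - \frac{1039458395545}{120184123}$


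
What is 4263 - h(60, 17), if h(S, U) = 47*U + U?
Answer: 3447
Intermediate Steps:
h(S, U) = 48*U
4263 - h(60, 17) = 4263 - 48*17 = 4263 - 1*816 = 4263 - 816 = 3447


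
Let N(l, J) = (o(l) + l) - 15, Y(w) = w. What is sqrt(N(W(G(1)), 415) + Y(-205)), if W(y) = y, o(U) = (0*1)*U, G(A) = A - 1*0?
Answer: I*sqrt(219) ≈ 14.799*I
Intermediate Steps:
G(A) = A (G(A) = A + 0 = A)
o(U) = 0 (o(U) = 0*U = 0)
N(l, J) = -15 + l (N(l, J) = (0 + l) - 15 = l - 15 = -15 + l)
sqrt(N(W(G(1)), 415) + Y(-205)) = sqrt((-15 + 1) - 205) = sqrt(-14 - 205) = sqrt(-219) = I*sqrt(219)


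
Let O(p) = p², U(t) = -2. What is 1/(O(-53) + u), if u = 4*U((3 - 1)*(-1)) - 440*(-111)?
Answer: 1/51641 ≈ 1.9364e-5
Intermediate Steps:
u = 48832 (u = 4*(-2) - 440*(-111) = -8 + 48840 = 48832)
1/(O(-53) + u) = 1/((-53)² + 48832) = 1/(2809 + 48832) = 1/51641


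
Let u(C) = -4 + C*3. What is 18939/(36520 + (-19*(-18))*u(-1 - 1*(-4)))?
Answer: 18939/38230 ≈ 0.49540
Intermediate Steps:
u(C) = -4 + 3*C
18939/(36520 + (-19*(-18))*u(-1 - 1*(-4))) = 18939/(36520 + (-19*(-18))*(-4 + 3*(-1 - 1*(-4)))) = 18939/(36520 + 342*(-4 + 3*(-1 + 4))) = 18939/(36520 + 342*(-4 + 3*3)) = 18939/(36520 + 342*(-4 + 9)) = 18939/(36520 + 342*5) = 18939/(36520 + 1710) = 18939/38230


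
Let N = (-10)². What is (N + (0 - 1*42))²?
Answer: 3364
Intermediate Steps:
N = 100
(N + (0 - 1*42))² = (100 + (0 - 1*42))² = (100 + (0 - 42))² = (100 - 42)² = 58² = 3364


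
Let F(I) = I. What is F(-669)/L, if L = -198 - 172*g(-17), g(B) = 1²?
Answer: 669/370 ≈ 1.8081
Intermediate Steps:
g(B) = 1
L = -370 (L = -198 - 172*1 = -198 - 172 = -370)
F(-669)/L = -669/(-370) = -669*(-1/370) = 669/370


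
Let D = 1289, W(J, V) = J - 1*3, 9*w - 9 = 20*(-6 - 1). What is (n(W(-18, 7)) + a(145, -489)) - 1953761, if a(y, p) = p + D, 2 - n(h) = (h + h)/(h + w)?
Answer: -312473629/160 ≈ -1.9530e+6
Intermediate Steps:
w = -131/9 (w = 1 + (20*(-6 - 1))/9 = 1 + (20*(-7))/9 = 1 + (1/9)*(-140) = 1 - 140/9 = -131/9 ≈ -14.556)
W(J, V) = -3 + J (W(J, V) = J - 3 = -3 + J)
n(h) = 2 - 2*h/(-131/9 + h) (n(h) = 2 - (h + h)/(h - 131/9) = 2 - 2*h/(-131/9 + h))
a(y, p) = 1289 + p (a(y, p) = p + 1289 = 1289 + p)
(n(W(-18, 7)) + a(145, -489)) - 1953761 = (-262/(-131 + 9*(-3 - 18)) + (1289 - 489)) - 1953761 = (-262/(-131 + 9*(-21)) + 800) - 1953761 = (-262/(-131 - 189) + 800) - 1953761 = (-262/(-320) + 800) - 1953761 = (-262*(-1/320) + 800) - 1953761 = (131/160 + 800) - 1953761 = 128131/160 - 1953761 = -312473629/160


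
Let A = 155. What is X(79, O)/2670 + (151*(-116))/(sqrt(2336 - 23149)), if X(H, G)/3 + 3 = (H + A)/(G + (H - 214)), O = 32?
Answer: -543/91670 + 17516*I*sqrt(20813)/20813 ≈ -0.0059234 + 121.41*I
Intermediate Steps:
X(H, G) = -9 + 3*(155 + H)/(-214 + G + H) (X(H, G) = -9 + 3*((H + 155)/(G + (H - 214))) = -9 + 3*((155 + H)/(G + (-214 + H))) = -9 + 3*((155 + H)/(-214 + G + H)) = -9 + 3*(155 + H)/(-214 + G + H))
X(79, O)/2670 + (151*(-116))/(sqrt(2336 - 23149)) = (3*(797 - 3*32 - 2*79)/(-214 + 32 + 79))/2670 + (151*(-116))/(sqrt(2336 - 23149)) = (3*(797 - 96 - 158)/(-103))*(1/2670) - 17516*(-I*sqrt(20813)/20813) = (3*(-1/103)*543)*(1/2670) - 17516*(-I*sqrt(20813)/20813) = -1629/103*1/2670 - (-17516)*I*sqrt(20813)/20813 = -543/91670 + 17516*I*sqrt(20813)/20813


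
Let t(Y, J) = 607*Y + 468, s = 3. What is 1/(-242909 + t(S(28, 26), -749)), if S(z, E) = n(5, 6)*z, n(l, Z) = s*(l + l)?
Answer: 1/267439 ≈ 3.7392e-6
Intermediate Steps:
n(l, Z) = 6*l (n(l, Z) = 3*(l + l) = 3*(2*l) = 6*l)
S(z, E) = 30*z (S(z, E) = (6*5)*z = 30*z)
t(Y, J) = 468 + 607*Y
1/(-242909 + t(S(28, 26), -749)) = 1/(-242909 + (468 + 607*(30*28))) = 1/(-242909 + (468 + 607*840)) = 1/(-242909 + (468 + 509880)) = 1/(-242909 + 510348) = 1/267439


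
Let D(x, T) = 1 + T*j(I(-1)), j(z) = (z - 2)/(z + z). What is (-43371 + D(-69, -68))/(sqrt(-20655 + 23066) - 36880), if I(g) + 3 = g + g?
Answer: 1601241088/1360131989 + 217088*sqrt(2411)/6800659945 ≈ 1.1788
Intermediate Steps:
I(g) = -3 + 2*g (I(g) = -3 + (g + g) = -3 + 2*g)
j(z) = (-2 + z)/(2*z) (j(z) = (-2 + z)/((2*z)) = (-2 + z)*(1/(2*z)) = (-2 + z)/(2*z))
D(x, T) = 1 + 7*T/10 (D(x, T) = 1 + T*((-2 + (-3 + 2*(-1)))/(2*(-3 + 2*(-1)))) = 1 + T*((-2 + (-3 - 2))/(2*(-3 - 2))) = 1 + T*((1/2)*(-2 - 5)/(-5)) = 1 + T*((1/2)*(-1/5)*(-7)) = 1 + T*(7/10) = 1 + 7*T/10)
(-43371 + D(-69, -68))/(sqrt(-20655 + 23066) - 36880) = (-43371 + (1 + (7/10)*(-68)))/(sqrt(-20655 + 23066) - 36880) = (-43371 + (1 - 238/5))/(sqrt(2411) - 36880) = (-43371 - 233/5)/(-36880 + sqrt(2411)) = -217088/(5*(-36880 + sqrt(2411)))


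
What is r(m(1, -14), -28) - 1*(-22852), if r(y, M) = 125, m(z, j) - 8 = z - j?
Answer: 22977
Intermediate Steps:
m(z, j) = 8 + z - j (m(z, j) = 8 + (z - j) = 8 + z - j)
r(m(1, -14), -28) - 1*(-22852) = 125 - 1*(-22852) = 125 + 22852 = 22977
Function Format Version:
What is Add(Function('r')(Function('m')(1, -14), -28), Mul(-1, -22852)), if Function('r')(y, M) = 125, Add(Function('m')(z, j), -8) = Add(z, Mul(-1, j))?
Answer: 22977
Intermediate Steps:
Function('m')(z, j) = Add(8, z, Mul(-1, j)) (Function('m')(z, j) = Add(8, Add(z, Mul(-1, j))) = Add(8, z, Mul(-1, j)))
Add(Function('r')(Function('m')(1, -14), -28), Mul(-1, -22852)) = Add(125, Mul(-1, -22852)) = Add(125, 22852) = 22977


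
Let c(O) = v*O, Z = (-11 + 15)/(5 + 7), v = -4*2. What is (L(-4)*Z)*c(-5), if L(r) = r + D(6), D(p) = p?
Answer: 80/3 ≈ 26.667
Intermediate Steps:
v = -8
Z = ⅓ (Z = 4/12 = 4*(1/12) = ⅓ ≈ 0.33333)
c(O) = -8*O
L(r) = 6 + r (L(r) = r + 6 = 6 + r)
(L(-4)*Z)*c(-5) = ((6 - 4)*(⅓))*(-8*(-5)) = (2*(⅓))*40 = (⅔)*40 = 80/3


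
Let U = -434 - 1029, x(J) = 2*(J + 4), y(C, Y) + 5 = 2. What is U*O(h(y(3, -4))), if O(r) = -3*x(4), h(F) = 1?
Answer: 70224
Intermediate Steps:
y(C, Y) = -3 (y(C, Y) = -5 + 2 = -3)
x(J) = 8 + 2*J (x(J) = 2*(4 + J) = 8 + 2*J)
U = -1463
O(r) = -48 (O(r) = -3*(8 + 2*4) = -3*(8 + 8) = -3*16 = -48)
U*O(h(y(3, -4))) = -1463*(-48) = 70224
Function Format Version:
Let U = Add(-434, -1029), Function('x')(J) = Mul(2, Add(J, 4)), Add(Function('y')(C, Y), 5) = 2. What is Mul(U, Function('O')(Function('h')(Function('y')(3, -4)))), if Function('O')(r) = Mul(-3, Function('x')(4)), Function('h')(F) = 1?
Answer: 70224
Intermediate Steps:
Function('y')(C, Y) = -3 (Function('y')(C, Y) = Add(-5, 2) = -3)
Function('x')(J) = Add(8, Mul(2, J)) (Function('x')(J) = Mul(2, Add(4, J)) = Add(8, Mul(2, J)))
U = -1463
Function('O')(r) = -48 (Function('O')(r) = Mul(-3, Add(8, Mul(2, 4))) = Mul(-3, Add(8, 8)) = Mul(-3, 16) = -48)
Mul(U, Function('O')(Function('h')(Function('y')(3, -4)))) = Mul(-1463, -48) = 70224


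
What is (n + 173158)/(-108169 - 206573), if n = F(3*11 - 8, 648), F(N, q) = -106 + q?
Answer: -28950/52457 ≈ -0.55188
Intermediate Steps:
n = 542 (n = -106 + 648 = 542)
(n + 173158)/(-108169 - 206573) = (542 + 173158)/(-108169 - 206573) = 173700/(-314742) = 173700*(-1/314742) = -28950/52457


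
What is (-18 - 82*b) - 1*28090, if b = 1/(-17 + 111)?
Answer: -1321117/47 ≈ -28109.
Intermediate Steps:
b = 1/94 ≈ 0.010638
(-18 - 82*b) - 1*28090 = (-18 - 82*1/94) - 1*28090 = (-18 - 41/47) - 28090 = -887/47 - 28090 = -1321117/47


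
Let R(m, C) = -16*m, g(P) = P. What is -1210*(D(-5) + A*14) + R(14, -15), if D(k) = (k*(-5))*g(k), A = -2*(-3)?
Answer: 49386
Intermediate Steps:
A = 6
D(k) = -5*k² (D(k) = (k*(-5))*k = (-5*k)*k = -5*k²)
-1210*(D(-5) + A*14) + R(14, -15) = -1210*(-5*(-5)² + 6*14) - 16*14 = -1210*(-5*25 + 84) - 224 = -1210*(-125 + 84) - 224 = -1210*(-41) - 224 = 49610 - 224 = 49386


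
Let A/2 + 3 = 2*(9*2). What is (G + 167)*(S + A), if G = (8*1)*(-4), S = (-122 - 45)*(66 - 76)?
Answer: 234360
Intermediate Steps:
S = 1670 (S = -167*(-10) = 1670)
G = -32 (G = 8*(-4) = -32)
A = 66 (A = -6 + 2*(2*(9*2)) = -6 + 2*(2*18) = -6 + 2*36 = -6 + 72 = 66)
(G + 167)*(S + A) = (-32 + 167)*(1670 + 66) = 135*1736 = 234360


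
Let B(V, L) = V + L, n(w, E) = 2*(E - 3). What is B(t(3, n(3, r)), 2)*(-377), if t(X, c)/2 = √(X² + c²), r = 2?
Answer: -754 - 754*√13 ≈ -3472.6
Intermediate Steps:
n(w, E) = -6 + 2*E (n(w, E) = 2*(-3 + E) = -6 + 2*E)
t(X, c) = 2*√(X² + c²)
B(V, L) = L + V
B(t(3, n(3, r)), 2)*(-377) = (2 + 2*√(3² + (-6 + 2*2)²))*(-377) = (2 + 2*√(9 + (-6 + 4)²))*(-377) = (2 + 2*√(9 + (-2)²))*(-377) = (2 + 2*√(9 + 4))*(-377) = (2 + 2*√13)*(-377) = -754 - 754*√13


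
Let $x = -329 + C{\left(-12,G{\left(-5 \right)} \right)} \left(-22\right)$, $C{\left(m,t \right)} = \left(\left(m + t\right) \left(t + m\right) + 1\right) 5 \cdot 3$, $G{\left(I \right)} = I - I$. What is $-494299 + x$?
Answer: $-542478$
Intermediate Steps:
$G{\left(I \right)} = 0$
$C{\left(m,t \right)} = 15 + 15 \left(m + t\right)^{2}$ ($C{\left(m,t \right)} = \left(\left(m + t\right) \left(m + t\right) + 1\right) 15 = \left(\left(m + t\right)^{2} + 1\right) 15 = \left(1 + \left(m + t\right)^{2}\right) 15 = 15 + 15 \left(m + t\right)^{2}$)
$x = -48179$ ($x = -329 + \left(15 + 15 \left(-12 + 0\right)^{2}\right) \left(-22\right) = -329 + \left(15 + 15 \left(-12\right)^{2}\right) \left(-22\right) = -329 + \left(15 + 15 \cdot 144\right) \left(-22\right) = -329 + \left(15 + 2160\right) \left(-22\right) = -329 + 2175 \left(-22\right) = -329 - 47850 = -48179$)
$-494299 + x = -494299 - 48179 = -542478$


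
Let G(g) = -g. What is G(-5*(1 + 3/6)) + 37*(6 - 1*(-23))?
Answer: 2161/2 ≈ 1080.5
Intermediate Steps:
G(-5*(1 + 3/6)) + 37*(6 - 1*(-23)) = -(-5)*(1 + 3/6) + 37*(6 - 1*(-23)) = -(-5)*(1 + 3*(⅙)) + 37*(6 + 23) = -(-5)*(1 + ½) + 37*29 = -(-5)*3/2 + 1073 = -1*(-15/2) + 1073 = 15/2 + 1073 = 2161/2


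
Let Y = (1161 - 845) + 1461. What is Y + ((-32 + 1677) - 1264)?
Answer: 2158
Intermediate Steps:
Y = 1777 (Y = 316 + 1461 = 1777)
Y + ((-32 + 1677) - 1264) = 1777 + ((-32 + 1677) - 1264) = 1777 + (1645 - 1264) = 1777 + 381 = 2158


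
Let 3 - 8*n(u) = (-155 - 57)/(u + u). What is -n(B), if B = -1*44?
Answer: -13/176 ≈ -0.073864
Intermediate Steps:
B = -44
n(u) = 3/8 + 53/(4*u) (n(u) = 3/8 - (-155 - 57)/(8*(u + u)) = 3/8 - (-53)/(2*(2*u)) = 3/8 - (-53)*1/(2*u)/2 = 3/8 - (-53)/(4*u) = 3/8 + 53/(4*u))
-n(B) = -(106 + 3*(-44))/(8*(-44)) = -(-1)*(106 - 132)/(8*44) = -(-1)*(-26)/(8*44) = -1*13/176 = -13/176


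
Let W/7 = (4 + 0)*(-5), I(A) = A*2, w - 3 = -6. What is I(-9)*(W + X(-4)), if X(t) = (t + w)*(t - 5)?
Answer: 1386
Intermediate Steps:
w = -3 (w = 3 - 6 = -3)
I(A) = 2*A
X(t) = (-5 + t)*(-3 + t) (X(t) = (t - 3)*(t - 5) = (-3 + t)*(-5 + t) = (-5 + t)*(-3 + t))
W = -140 (W = 7*((4 + 0)*(-5)) = 7*(4*(-5)) = 7*(-20) = -140)
I(-9)*(W + X(-4)) = (2*(-9))*(-140 + (15 + (-4)² - 8*(-4))) = -18*(-140 + (15 + 16 + 32)) = -18*(-140 + 63) = -18*(-77) = 1386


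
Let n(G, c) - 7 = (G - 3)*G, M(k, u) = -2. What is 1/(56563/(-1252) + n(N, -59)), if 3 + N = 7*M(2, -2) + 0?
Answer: 1252/377881 ≈ 0.0033132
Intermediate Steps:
N = -17 (N = -3 + (7*(-2) + 0) = -3 + (-14 + 0) = -3 - 14 = -17)
n(G, c) = 7 + G*(-3 + G) (n(G, c) = 7 + (G - 3)*G = 7 + (-3 + G)*G = 7 + G*(-3 + G))
1/(56563/(-1252) + n(N, -59)) = 1/(56563/(-1252) + (7 + (-17)² - 3*(-17))) = 1/(56563*(-1/1252) + (7 + 289 + 51)) = 1/(-56563/1252 + 347) = 1/(377881/1252) = 1252/377881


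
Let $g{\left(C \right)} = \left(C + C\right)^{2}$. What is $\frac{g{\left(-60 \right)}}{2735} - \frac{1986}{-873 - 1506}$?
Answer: $\frac{2645954}{433771} \approx 6.0999$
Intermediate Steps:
$g{\left(C \right)} = 4 C^{2}$ ($g{\left(C \right)} = \left(2 C\right)^{2} = 4 C^{2}$)
$\frac{g{\left(-60 \right)}}{2735} - \frac{1986}{-873 - 1506} = \frac{4 \left(-60\right)^{2}}{2735} - \frac{1986}{-873 - 1506} = 4 \cdot 3600 \cdot \frac{1}{2735} - \frac{1986}{-873 - 1506} = 14400 \cdot \frac{1}{2735} - \frac{1986}{-2379} = \frac{2880}{547} - - \frac{662}{793} = \frac{2880}{547} + \frac{662}{793} = \frac{2645954}{433771}$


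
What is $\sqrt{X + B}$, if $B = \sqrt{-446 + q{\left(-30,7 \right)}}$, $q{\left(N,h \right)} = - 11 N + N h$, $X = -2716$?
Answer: $\sqrt{-2716 + i \sqrt{326}} \approx 0.1732 + 52.116 i$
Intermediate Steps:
$B = i \sqrt{326}$ ($B = \sqrt{-446 - 30 \left(-11 + 7\right)} = \sqrt{-446 - -120} = \sqrt{-446 + 120} = \sqrt{-326} = i \sqrt{326} \approx 18.055 i$)
$\sqrt{X + B} = \sqrt{-2716 + i \sqrt{326}}$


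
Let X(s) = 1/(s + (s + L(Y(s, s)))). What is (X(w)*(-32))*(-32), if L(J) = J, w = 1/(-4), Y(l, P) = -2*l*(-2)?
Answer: -2048/3 ≈ -682.67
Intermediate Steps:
Y(l, P) = 4*l
w = -¼ (w = 1*(-¼) = -¼ ≈ -0.25000)
X(s) = 1/(6*s) (X(s) = 1/(s + (s + 4*s)) = 1/(s + 5*s) = 1/(6*s))
(X(w)*(-32))*(-32) = ((1/(6*(-¼)))*(-32))*(-32) = (((⅙)*(-4))*(-32))*(-32) = -⅔*(-32)*(-32) = (64/3)*(-32) = -2048/3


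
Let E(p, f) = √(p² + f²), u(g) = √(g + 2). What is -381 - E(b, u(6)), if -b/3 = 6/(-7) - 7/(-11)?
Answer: -381 - √50033/77 ≈ -383.90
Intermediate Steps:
u(g) = √(2 + g)
b = 51/77 (b = -3*(6/(-7) - 7/(-11)) = -3*(6*(-⅐) - 7*(-1/11)) = -3*(-6/7 + 7/11) = -3*(-17/77) = 51/77 ≈ 0.66234)
E(p, f) = √(f² + p²)
-381 - E(b, u(6)) = -381 - √((√(2 + 6))² + (51/77)²) = -381 - √((√8)² + 2601/5929) = -381 - √((2*√2)² + 2601/5929) = -381 - √(8 + 2601/5929) = -381 - √(50033/5929) = -381 - √50033/77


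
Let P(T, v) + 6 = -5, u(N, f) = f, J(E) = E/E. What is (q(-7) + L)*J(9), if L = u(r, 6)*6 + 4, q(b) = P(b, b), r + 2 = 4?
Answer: 29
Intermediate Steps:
r = 2 (r = -2 + 4 = 2)
J(E) = 1
P(T, v) = -11 (P(T, v) = -6 - 5 = -11)
q(b) = -11
L = 40 (L = 6*6 + 4 = 36 + 4 = 40)
(q(-7) + L)*J(9) = (-11 + 40)*1 = 29*1 = 29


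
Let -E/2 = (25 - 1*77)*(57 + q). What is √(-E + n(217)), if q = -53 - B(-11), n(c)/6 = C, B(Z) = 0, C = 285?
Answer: √1294 ≈ 35.972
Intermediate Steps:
n(c) = 1710 (n(c) = 6*285 = 1710)
q = -53 (q = -53 - 1*0 = -53 + 0 = -53)
E = 416 (E = -2*(25 - 1*77)*(57 - 53) = -2*(25 - 77)*4 = -(-104)*4 = -2*(-208) = 416)
√(-E + n(217)) = √(-1*416 + 1710) = √(-416 + 1710) = √1294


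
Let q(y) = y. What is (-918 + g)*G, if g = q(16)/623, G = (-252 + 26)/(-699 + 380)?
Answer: -129248948/198737 ≈ -650.35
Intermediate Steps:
G = 226/319 (G = -226/(-319) = -226*(-1/319) = 226/319 ≈ 0.70846)
g = 16/623 ≈ 0.025682
(-918 + g)*G = (-918 + 16/623)*(226/319) = -571898/623*226/319 = -129248948/198737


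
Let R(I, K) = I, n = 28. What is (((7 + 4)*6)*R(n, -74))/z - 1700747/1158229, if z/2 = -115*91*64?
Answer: -40720089797/27704837680 ≈ -1.4698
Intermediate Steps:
z = -1339520 (z = 2*(-115*91*64) = 2*(-10465*64) = 2*(-669760) = -1339520)
(((7 + 4)*6)*R(n, -74))/z - 1700747/1158229 = (((7 + 4)*6)*28)/(-1339520) - 1700747/1158229 = ((11*6)*28)*(-1/1339520) - 1700747*1/1158229 = (66*28)*(-1/1339520) - 1700747/1158229 = 1848*(-1/1339520) - 1700747/1158229 = -33/23920 - 1700747/1158229 = -40720089797/27704837680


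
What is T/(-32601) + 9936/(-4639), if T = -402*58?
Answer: -71920204/50412013 ≈ -1.4266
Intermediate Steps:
T = -23316
T/(-32601) + 9936/(-4639) = -23316/(-32601) + 9936/(-4639) = -23316*(-1/32601) + 9936*(-1/4639) = 7772/10867 - 9936/4639 = -71920204/50412013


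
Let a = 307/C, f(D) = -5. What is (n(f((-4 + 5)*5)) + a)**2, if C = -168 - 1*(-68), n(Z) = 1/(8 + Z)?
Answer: 674041/90000 ≈ 7.4893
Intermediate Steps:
C = -100 (C = -168 + 68 = -100)
a = -307/100 (a = 307/(-100) = 307*(-1/100) = -307/100 ≈ -3.0700)
(n(f((-4 + 5)*5)) + a)**2 = (1/(8 - 5) - 307/100)**2 = (1/3 - 307/100)**2 = (-821/300)**2 = 674041/90000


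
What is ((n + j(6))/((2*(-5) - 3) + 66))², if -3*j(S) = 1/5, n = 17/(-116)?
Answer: 49/3027600 ≈ 1.6184e-5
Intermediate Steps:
n = -17/116 (n = 17*(-1/116) = -17/116 ≈ -0.14655)
j(S) = -1/15 (j(S) = -⅓/5 = -⅓*⅕ = -1/15)
((n + j(6))/((2*(-5) - 3) + 66))² = ((-17/116 - 1/15)/((2*(-5) - 3) + 66))² = (-371/(1740*((-10 - 3) + 66)))² = (-371/(1740*(-13 + 66)))² = (-371/1740/53)² = (-371/1740*1/53)² = (-7/1740)² = 49/3027600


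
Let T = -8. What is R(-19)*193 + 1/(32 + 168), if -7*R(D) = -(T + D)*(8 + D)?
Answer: 11464207/1400 ≈ 8188.7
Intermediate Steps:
R(D) = (-8 + D)*(8 + D)/7 (R(D) = -(-1)*(-8 + D)*(8 + D)/7 = (-8 + D)*(8 + D)/7)
R(-19)*193 + 1/(32 + 168) = (-64/7 + (⅐)*(-19)²)*193 + 1/(32 + 168) = (-64/7 + (⅐)*361)*193 + 1/200 = (-64/7 + 361/7)*193 + 1/200 = (297/7)*193 + 1/200 = 57321/7 + 1/200 = 11464207/1400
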